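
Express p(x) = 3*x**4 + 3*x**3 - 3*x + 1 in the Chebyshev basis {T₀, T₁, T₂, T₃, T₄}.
(17/8)T₀ + (-3/4)T₁ + (3/2)T₂ + (3/4)T₃ + (3/8)T₄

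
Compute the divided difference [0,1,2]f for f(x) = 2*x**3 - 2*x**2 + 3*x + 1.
4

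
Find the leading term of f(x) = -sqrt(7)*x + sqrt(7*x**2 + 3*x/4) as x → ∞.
3*sqrt(7)/56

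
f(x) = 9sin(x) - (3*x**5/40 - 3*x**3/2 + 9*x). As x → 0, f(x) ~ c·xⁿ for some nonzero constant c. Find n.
7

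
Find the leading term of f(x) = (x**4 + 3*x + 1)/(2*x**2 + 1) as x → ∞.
x**2/2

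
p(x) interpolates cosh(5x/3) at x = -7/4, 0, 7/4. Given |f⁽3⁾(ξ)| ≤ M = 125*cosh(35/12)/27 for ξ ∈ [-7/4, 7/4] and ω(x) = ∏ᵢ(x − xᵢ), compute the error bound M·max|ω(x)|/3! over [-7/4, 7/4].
42875*sqrt(3)*cosh(35/12)/46656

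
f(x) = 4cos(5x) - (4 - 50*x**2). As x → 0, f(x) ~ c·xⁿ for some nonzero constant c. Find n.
4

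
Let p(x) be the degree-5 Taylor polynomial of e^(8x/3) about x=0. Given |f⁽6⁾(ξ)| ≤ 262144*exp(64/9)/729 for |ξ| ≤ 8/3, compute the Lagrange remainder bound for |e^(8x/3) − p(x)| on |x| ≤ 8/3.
4294967296*exp(64/9)/23914845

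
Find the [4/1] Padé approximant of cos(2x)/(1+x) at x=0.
(2*x**4/3 - 2*x**2 + 1)/(x + 1)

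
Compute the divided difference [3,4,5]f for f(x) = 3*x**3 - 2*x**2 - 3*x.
34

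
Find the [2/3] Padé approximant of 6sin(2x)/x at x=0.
(12 - 28*x**2/5)/(x**2/5 + 1)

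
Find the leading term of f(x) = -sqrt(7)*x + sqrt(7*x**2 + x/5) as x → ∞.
sqrt(7)/70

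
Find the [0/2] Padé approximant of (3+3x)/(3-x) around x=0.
1/(4*x**2/3 - 4*x/3 + 1)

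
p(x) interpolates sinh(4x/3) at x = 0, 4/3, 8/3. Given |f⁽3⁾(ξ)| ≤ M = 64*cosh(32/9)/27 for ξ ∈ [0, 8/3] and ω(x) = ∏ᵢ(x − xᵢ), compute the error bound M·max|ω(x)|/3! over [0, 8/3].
4096*sqrt(3)*cosh(32/9)/19683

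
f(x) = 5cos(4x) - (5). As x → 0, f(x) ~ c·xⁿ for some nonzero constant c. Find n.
2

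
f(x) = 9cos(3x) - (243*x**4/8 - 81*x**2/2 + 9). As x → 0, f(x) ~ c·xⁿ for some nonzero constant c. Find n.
6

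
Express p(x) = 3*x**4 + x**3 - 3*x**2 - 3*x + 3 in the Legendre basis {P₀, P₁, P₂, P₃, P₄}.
(13/5)P₀ + (-12/5)P₁ + (-2/7)P₂ + (2/5)P₃ + (24/35)P₄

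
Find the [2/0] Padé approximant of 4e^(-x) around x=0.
2*x**2 - 4*x + 4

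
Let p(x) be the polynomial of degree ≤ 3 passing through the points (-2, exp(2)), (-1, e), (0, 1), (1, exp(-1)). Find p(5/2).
(e*(-35*exp(2) - 189 + 135*e) + 105)*exp(-1)/16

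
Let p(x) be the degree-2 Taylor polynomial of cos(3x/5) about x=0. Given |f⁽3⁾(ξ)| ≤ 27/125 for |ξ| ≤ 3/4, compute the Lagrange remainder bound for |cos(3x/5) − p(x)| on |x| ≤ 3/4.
243/16000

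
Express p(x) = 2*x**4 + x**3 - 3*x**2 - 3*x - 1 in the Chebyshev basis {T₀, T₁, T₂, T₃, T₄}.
(-7/4)T₀ + (-9/4)T₁ + (-1/2)T₂ + (1/4)T₃ + (1/4)T₄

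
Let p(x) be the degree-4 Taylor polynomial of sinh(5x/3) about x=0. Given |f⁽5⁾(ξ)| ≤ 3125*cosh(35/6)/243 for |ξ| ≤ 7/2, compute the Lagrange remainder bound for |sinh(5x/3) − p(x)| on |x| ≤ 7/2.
10504375*cosh(35/6)/186624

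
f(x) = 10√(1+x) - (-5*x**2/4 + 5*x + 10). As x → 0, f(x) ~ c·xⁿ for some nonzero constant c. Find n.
3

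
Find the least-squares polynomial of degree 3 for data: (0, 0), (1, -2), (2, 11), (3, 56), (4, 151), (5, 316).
-13/126 + (-1937/756)x + (-131/63)x² + (329/108)x³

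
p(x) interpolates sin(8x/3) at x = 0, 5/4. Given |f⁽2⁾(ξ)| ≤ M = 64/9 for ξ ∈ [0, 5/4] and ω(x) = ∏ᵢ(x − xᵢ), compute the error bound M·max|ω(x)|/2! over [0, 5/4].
25/18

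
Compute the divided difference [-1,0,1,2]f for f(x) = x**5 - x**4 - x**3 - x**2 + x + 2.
2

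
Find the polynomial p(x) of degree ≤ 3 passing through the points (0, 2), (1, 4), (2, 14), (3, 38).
x**3 + x**2 + 2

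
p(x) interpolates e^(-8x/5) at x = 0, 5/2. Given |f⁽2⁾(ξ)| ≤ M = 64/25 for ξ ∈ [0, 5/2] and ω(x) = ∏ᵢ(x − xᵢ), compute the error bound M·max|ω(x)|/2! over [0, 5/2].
2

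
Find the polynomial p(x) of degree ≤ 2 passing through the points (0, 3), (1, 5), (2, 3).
-2*x**2 + 4*x + 3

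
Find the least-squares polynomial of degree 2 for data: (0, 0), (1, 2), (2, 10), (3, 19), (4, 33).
-8/35 + (81/70)x + (25/14)x²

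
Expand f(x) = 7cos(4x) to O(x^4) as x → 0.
7 - 56*x**2 + O(x**4)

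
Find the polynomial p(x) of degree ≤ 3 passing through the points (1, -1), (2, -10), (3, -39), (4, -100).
-2*x**3 + 2*x**2 - x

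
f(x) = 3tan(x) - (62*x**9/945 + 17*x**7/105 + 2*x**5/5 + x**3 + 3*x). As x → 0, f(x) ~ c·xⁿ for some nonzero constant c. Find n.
11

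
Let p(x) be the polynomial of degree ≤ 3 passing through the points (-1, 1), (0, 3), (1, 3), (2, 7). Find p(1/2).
23/8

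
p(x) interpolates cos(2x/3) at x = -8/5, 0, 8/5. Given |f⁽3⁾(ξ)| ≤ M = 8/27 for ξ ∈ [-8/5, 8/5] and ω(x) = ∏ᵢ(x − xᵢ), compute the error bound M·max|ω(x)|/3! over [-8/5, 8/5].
4096*sqrt(3)/91125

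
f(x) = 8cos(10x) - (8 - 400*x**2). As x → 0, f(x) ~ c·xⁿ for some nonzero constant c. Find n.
4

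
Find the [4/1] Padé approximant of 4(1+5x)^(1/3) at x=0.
(2500*x**4/243 - 800*x**3/81 + 40*x**2/3 + 64*x/3 + 4)/(11*x/3 + 1)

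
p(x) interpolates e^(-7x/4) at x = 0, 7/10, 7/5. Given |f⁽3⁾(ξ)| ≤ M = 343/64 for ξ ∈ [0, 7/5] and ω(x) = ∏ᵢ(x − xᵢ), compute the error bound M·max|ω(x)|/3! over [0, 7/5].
117649*sqrt(3)/1728000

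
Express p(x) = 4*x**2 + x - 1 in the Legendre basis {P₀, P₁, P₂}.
(1/3)P₀ + P₁ + (8/3)P₂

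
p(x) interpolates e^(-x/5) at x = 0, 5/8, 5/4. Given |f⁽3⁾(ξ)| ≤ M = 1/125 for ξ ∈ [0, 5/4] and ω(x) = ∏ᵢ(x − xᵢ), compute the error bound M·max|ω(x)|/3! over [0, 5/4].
sqrt(3)/13824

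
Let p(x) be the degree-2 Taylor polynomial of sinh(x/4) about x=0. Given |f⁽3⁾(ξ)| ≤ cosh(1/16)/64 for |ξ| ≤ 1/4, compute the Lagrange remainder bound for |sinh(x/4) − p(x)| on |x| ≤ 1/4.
cosh(1/16)/24576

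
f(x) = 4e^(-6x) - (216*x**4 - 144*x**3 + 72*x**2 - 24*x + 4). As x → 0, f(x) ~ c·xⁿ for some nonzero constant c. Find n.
5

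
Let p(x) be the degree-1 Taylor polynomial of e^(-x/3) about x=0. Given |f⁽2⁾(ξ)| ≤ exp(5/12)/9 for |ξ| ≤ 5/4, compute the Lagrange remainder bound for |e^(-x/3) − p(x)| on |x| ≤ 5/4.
25*exp(5/12)/288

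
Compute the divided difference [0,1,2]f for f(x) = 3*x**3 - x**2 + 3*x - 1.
8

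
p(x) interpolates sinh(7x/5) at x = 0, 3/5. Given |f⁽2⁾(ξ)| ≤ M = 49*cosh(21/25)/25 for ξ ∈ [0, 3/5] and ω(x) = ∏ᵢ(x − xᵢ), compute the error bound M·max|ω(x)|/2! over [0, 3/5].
441*cosh(21/25)/5000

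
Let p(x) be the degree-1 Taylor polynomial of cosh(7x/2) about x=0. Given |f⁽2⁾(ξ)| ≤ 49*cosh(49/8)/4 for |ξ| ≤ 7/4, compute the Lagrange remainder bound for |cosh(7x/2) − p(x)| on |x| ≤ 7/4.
2401*cosh(49/8)/128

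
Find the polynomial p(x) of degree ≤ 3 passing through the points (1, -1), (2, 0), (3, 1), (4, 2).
x - 2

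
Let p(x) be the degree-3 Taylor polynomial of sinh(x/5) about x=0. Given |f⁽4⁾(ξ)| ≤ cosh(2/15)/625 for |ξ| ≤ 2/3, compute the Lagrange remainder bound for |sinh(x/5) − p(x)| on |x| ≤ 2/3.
2*cosh(2/15)/151875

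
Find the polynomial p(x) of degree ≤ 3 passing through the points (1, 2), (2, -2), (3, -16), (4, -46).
-x**3 + x**2 + 2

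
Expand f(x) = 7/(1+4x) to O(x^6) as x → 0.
7 - 28*x + 112*x**2 - 448*x**3 + 1792*x**4 - 7168*x**5 + O(x**6)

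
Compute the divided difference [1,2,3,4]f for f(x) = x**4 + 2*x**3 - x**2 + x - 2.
12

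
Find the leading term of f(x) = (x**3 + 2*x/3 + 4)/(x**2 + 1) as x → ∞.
x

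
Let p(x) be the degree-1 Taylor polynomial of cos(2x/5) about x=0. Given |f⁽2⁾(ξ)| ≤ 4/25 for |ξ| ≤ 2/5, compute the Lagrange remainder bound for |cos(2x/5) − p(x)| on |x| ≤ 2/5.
8/625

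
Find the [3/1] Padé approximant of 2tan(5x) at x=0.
250*x**3/3 + 10*x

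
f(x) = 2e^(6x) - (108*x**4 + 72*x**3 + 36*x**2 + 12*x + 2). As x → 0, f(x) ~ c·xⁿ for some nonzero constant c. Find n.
5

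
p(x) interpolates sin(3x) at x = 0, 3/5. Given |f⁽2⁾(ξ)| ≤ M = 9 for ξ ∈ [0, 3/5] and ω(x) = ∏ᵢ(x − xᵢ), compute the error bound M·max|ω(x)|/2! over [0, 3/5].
81/200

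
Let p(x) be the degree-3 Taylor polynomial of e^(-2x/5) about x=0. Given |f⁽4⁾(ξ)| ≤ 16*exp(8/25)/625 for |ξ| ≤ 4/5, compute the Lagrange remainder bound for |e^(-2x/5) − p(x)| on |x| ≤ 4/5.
512*exp(8/25)/1171875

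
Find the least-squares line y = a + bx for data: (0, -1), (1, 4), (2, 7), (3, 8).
a = 0, b = 3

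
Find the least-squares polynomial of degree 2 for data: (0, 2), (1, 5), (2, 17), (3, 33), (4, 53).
10/7 + (15/7)x + (19/7)x²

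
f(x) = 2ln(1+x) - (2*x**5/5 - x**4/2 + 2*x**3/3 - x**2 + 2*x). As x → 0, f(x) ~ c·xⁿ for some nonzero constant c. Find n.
6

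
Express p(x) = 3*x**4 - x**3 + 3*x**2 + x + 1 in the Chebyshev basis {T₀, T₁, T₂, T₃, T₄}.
(29/8)T₀ + (1/4)T₁ + (3)T₂ + (-1/4)T₃ + (3/8)T₄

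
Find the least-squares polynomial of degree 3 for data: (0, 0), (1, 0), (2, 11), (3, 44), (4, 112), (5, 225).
1/63 + (-607/378)x + (-89/252)x² + (209/108)x³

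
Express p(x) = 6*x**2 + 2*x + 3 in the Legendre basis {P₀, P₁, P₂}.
(5)P₀ + (2)P₁ + (4)P₂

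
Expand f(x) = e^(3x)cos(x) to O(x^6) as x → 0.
1 + 3*x + 4*x**2 + 3*x**3 + 7*x**4/6 - x**5/10 + O(x**6)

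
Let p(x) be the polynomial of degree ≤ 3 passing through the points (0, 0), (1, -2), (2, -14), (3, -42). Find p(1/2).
-1/8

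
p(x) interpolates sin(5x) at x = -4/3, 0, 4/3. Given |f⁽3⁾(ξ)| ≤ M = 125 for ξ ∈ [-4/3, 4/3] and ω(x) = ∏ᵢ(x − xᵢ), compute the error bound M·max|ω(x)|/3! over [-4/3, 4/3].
8000*sqrt(3)/729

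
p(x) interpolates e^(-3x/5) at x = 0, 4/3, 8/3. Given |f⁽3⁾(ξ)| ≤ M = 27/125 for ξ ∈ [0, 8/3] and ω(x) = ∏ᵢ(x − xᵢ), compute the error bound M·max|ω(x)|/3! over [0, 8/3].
64*sqrt(3)/3375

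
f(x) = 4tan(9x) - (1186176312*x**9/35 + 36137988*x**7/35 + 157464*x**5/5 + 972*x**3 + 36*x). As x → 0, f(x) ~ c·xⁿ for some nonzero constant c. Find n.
11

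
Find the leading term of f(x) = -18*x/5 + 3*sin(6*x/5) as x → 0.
-108*x**3/125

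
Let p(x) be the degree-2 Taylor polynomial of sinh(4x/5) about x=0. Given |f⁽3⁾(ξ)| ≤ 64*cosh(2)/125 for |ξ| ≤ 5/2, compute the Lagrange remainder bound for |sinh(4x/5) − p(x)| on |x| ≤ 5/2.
4*cosh(2)/3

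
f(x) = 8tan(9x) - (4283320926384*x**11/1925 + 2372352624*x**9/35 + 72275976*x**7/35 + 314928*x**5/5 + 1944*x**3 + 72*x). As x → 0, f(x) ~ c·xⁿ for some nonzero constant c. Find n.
13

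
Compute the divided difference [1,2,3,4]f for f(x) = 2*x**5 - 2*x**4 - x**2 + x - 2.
110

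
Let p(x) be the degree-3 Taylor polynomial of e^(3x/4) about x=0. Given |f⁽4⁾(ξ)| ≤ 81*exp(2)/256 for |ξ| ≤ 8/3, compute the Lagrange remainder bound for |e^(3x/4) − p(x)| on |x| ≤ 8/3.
2*exp(2)/3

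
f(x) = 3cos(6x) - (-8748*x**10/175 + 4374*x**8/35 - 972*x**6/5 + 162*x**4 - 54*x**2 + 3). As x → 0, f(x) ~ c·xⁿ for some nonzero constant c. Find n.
12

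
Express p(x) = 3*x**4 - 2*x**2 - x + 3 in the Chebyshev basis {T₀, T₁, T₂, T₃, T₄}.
(25/8)T₀ - T₁ + (1/2)T₂ + (3/8)T₄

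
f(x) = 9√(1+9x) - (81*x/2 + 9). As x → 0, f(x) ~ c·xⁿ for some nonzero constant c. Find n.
2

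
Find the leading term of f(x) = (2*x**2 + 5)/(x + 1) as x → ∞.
2*x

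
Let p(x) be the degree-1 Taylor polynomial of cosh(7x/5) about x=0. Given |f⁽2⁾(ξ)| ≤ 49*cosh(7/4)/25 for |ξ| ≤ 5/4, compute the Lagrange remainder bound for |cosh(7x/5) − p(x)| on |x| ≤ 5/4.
49*cosh(7/4)/32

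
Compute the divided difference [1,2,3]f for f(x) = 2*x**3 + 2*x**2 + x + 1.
14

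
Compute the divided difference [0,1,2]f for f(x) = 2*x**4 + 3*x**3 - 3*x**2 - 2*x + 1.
20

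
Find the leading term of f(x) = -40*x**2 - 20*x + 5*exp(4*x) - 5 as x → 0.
160*x**3/3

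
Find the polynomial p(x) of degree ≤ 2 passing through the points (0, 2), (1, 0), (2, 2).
2*x**2 - 4*x + 2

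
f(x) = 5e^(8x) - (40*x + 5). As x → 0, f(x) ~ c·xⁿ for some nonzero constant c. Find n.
2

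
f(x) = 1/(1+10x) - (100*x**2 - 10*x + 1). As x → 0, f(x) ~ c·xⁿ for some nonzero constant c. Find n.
3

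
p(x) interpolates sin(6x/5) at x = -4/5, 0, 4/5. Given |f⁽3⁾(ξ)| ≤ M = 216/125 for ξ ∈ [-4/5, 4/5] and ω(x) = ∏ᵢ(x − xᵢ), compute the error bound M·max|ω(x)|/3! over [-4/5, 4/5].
512*sqrt(3)/15625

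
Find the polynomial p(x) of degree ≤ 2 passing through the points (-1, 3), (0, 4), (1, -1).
-3*x**2 - 2*x + 4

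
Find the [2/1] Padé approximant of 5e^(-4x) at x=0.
(40*x**2/3 - 40*x/3 + 5)/(4*x/3 + 1)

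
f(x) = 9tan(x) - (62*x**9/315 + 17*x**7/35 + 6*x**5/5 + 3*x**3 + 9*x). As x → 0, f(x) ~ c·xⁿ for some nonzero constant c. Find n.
11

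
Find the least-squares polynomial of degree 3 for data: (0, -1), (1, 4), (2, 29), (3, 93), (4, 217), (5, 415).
-6/7 + (5/21)x + (33/28)x² + (37/12)x³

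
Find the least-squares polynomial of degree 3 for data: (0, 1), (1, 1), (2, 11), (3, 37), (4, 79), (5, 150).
52/63 + (-446/189)x + (73/36)x² + (95/108)x³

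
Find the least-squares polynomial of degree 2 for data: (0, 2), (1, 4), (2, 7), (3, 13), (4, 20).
72/35 + (11/14)x + (13/14)x²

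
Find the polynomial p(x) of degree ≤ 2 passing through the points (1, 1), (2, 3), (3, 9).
2*x**2 - 4*x + 3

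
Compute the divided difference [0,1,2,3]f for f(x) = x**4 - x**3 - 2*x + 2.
5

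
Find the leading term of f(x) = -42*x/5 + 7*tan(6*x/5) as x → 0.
504*x**3/125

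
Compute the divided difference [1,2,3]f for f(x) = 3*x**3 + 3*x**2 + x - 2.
21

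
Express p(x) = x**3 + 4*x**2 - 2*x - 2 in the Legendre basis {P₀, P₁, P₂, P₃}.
(-2/3)P₀ + (-7/5)P₁ + (8/3)P₂ + (2/5)P₃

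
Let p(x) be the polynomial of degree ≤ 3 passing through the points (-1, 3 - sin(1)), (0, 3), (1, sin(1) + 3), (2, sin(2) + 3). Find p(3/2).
5*sin(2)/16 + 7*sin(1)/8 + 3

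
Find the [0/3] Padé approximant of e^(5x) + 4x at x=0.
1/(-3149*x**3/6 + 137*x**2/2 - 9*x + 1)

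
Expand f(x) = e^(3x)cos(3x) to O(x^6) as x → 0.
1 + 3*x - 9*x**3 - 27*x**4/2 - 81*x**5/10 + O(x**6)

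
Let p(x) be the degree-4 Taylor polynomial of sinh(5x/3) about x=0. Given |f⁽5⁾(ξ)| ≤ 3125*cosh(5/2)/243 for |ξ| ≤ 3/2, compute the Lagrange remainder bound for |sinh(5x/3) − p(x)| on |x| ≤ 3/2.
625*cosh(5/2)/768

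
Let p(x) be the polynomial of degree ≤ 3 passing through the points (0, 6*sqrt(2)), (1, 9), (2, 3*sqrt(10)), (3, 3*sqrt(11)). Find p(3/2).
-3*sqrt(11)/16 - 3*sqrt(2)/8 + 81/16 + 27*sqrt(10)/16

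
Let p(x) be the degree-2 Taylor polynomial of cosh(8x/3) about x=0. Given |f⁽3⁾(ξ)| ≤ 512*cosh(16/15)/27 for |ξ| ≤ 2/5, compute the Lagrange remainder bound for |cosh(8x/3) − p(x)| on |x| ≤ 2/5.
2048*cosh(16/15)/10125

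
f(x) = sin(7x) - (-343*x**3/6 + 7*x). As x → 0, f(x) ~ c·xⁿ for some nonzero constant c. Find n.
5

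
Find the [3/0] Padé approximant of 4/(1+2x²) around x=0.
4 - 8*x**2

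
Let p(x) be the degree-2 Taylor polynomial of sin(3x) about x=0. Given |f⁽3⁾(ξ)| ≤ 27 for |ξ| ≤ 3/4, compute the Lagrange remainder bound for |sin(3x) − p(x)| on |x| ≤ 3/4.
243/128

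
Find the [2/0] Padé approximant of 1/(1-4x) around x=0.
16*x**2 + 4*x + 1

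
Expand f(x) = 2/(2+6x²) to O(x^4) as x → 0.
1 - 3*x**2 + O(x**4)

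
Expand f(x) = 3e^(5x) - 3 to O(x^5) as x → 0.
15*x + 75*x**2/2 + 125*x**3/2 + 625*x**4/8 + O(x**5)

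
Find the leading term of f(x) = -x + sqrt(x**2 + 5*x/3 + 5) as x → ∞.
5/6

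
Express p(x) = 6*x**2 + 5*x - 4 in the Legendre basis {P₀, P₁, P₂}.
(-2)P₀ + (5)P₁ + (4)P₂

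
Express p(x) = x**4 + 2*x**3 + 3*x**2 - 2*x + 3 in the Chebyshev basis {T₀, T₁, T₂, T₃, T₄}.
(39/8)T₀ + (-1/2)T₁ + (2)T₂ + (1/2)T₃ + (1/8)T₄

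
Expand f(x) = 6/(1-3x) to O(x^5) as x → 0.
6 + 18*x + 54*x**2 + 162*x**3 + 486*x**4 + O(x**5)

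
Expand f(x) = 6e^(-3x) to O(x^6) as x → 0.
6 - 18*x + 27*x**2 - 27*x**3 + 81*x**4/4 - 243*x**5/20 + O(x**6)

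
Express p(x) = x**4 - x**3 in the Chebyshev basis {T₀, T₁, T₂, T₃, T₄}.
(3/8)T₀ + (-3/4)T₁ + (1/2)T₂ + (-1/4)T₃ + (1/8)T₄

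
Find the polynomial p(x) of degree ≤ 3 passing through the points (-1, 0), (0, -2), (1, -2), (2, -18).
-3*x**3 + x**2 + 2*x - 2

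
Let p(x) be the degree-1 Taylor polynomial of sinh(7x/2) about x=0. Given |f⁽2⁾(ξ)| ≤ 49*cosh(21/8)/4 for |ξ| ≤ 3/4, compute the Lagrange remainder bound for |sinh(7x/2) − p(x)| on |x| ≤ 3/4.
441*cosh(21/8)/128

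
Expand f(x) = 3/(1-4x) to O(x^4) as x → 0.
3 + 12*x + 48*x**2 + 192*x**3 + O(x**4)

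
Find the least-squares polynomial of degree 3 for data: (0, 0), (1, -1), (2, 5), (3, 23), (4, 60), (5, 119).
1/21 + (-185/63)x + (19/21)x² + (8/9)x³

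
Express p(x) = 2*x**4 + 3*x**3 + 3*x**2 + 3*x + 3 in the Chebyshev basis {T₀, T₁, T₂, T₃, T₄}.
(21/4)T₀ + (21/4)T₁ + (5/2)T₂ + (3/4)T₃ + (1/4)T₄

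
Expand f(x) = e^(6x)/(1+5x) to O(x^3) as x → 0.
1 + x + 13*x**2 + O(x**3)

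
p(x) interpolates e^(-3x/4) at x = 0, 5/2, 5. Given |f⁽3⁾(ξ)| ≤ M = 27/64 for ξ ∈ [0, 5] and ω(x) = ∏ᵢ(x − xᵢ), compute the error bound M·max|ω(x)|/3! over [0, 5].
125*sqrt(3)/512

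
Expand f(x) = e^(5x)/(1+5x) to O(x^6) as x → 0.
1 + 25*x**2/2 - 125*x**3/3 + 1875*x**4/8 - 6875*x**5/6 + O(x**6)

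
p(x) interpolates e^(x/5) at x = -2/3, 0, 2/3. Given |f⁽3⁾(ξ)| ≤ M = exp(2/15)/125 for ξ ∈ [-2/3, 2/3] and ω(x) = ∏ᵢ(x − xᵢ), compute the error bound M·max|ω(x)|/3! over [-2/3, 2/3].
8*sqrt(3)*exp(2/15)/91125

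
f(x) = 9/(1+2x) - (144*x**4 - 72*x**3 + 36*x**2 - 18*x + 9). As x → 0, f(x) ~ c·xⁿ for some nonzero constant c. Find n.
5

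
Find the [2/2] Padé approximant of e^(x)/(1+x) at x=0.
(7*x**2/36 + 2*x/3 + 1)/(-11*x**2/36 + 2*x/3 + 1)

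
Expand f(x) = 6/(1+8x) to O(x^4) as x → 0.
6 - 48*x + 384*x**2 - 3072*x**3 + O(x**4)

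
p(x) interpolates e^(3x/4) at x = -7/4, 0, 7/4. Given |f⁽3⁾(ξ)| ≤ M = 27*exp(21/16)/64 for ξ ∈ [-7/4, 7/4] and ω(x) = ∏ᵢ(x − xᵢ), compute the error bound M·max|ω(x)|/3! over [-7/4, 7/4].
343*sqrt(3)*exp(21/16)/4096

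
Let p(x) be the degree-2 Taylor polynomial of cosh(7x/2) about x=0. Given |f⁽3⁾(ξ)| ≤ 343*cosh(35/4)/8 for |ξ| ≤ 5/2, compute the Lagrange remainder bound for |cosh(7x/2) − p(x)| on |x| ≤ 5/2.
42875*cosh(35/4)/384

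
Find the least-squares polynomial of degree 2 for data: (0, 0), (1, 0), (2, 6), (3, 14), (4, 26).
-2/7 + (-29/35)x + (13/7)x²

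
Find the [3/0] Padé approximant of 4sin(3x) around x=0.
-18*x**3 + 12*x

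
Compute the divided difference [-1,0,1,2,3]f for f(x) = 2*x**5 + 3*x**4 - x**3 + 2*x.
13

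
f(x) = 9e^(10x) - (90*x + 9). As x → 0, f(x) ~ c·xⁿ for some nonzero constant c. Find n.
2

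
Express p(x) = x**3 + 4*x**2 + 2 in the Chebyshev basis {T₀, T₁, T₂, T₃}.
(4)T₀ + (3/4)T₁ + (2)T₂ + (1/4)T₃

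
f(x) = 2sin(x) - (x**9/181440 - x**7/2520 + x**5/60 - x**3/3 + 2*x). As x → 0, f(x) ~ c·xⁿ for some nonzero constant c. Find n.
11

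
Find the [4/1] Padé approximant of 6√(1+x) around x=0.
(9*x**4/320 - 3*x**3/20 + 27*x**2/20 + 36*x/5 + 6)/(7*x/10 + 1)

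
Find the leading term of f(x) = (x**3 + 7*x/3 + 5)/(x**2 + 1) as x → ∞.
x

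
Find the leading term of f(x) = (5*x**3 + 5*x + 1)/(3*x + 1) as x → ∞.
5*x**2/3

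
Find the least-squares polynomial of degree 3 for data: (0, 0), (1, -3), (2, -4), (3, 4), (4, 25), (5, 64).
11/126 + (-2393/756)x + (-269/252)x² + (23/27)x³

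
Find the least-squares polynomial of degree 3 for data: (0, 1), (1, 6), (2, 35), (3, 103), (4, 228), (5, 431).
11/14 + (23/28)x + (57/28)x² + (3)x³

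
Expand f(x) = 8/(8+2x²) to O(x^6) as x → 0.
1 - x**2/4 + x**4/16 + O(x**6)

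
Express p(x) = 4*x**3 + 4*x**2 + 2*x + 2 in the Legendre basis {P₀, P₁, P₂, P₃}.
(10/3)P₀ + (22/5)P₁ + (8/3)P₂ + (8/5)P₃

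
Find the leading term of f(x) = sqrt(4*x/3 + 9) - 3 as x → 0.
2*x/9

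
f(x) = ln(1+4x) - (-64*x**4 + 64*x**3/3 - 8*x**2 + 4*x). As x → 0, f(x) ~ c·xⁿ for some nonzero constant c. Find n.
5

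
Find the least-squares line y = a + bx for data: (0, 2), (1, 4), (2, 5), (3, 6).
a = 23/10, b = 13/10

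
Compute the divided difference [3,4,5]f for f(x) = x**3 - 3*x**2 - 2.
9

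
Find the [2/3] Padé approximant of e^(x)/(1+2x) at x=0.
(13*x**2/148 + 94*x/185 + 1)/(353*x**3/2220 - 669*x**2/740 + 279*x/185 + 1)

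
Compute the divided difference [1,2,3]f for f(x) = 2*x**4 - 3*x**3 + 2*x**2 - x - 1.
34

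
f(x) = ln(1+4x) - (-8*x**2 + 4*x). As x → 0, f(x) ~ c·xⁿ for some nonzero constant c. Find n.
3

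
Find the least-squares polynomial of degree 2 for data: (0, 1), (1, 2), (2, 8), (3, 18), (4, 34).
37/35 + (-53/35)x + (17/7)x²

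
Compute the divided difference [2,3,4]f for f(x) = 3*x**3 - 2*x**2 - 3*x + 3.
25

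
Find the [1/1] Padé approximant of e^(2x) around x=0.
(x + 1)/(1 - x)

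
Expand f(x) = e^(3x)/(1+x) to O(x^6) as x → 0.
1 + 2*x + 5*x**2/2 + 2*x**3 + 11*x**4/8 + 13*x**5/20 + O(x**6)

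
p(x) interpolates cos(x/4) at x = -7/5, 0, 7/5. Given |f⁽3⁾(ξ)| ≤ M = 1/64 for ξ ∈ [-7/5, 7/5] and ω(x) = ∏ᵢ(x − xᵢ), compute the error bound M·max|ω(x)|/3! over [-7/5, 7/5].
343*sqrt(3)/216000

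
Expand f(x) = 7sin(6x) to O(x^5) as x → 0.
42*x - 252*x**3 + O(x**5)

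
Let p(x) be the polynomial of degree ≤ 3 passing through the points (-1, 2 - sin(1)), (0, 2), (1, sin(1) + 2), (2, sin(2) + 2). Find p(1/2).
-sin(2)/16 + 5*sin(1)/8 + 2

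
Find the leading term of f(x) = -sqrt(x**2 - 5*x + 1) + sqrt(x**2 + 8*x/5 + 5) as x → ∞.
33/10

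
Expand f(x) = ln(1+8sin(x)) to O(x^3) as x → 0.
8*x - 32*x**2 + O(x**3)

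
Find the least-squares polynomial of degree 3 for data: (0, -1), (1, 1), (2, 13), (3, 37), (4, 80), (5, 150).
-155/126 + (113/108)x + (233/252)x² + (53/54)x³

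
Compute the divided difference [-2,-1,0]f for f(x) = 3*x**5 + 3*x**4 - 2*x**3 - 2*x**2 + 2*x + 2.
-20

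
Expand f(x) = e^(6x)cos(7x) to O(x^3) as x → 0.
1 + 6*x - 13*x**2/2 + O(x**3)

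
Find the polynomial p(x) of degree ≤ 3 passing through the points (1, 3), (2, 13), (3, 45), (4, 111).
2*x**3 - x**2 - x + 3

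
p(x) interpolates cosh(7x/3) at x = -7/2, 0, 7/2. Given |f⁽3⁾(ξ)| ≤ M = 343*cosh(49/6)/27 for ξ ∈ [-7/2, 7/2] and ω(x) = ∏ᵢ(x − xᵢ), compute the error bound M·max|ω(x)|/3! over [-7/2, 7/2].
117649*sqrt(3)*cosh(49/6)/5832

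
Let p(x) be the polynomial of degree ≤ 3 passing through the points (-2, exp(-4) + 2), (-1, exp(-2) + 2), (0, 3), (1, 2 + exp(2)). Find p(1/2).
(-5*exp(2) + 1 + (5*exp(2) + 47)*exp(4))*exp(-4)/16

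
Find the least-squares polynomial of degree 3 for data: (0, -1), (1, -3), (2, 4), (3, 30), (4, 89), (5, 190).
-1 + (-50/21)x + (-41/28)x² + (23/12)x³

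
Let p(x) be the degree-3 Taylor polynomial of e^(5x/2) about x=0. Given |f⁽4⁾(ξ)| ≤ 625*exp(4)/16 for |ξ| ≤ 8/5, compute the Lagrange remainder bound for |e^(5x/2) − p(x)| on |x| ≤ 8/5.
32*exp(4)/3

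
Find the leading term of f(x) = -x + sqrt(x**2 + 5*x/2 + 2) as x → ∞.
5/4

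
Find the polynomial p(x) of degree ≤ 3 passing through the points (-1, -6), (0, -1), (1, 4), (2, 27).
3*x**3 + 2*x - 1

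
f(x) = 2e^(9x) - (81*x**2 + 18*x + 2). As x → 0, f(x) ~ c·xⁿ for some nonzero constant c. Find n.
3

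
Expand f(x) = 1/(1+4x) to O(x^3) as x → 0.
1 - 4*x + 16*x**2 + O(x**3)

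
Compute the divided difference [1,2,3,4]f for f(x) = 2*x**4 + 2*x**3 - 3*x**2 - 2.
22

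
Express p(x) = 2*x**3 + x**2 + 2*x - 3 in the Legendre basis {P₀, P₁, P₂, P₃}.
(-8/3)P₀ + (16/5)P₁ + (2/3)P₂ + (4/5)P₃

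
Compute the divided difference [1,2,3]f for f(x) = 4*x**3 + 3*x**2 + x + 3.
27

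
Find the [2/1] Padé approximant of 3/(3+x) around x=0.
1/(x/3 + 1)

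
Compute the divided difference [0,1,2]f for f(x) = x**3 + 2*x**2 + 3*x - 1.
5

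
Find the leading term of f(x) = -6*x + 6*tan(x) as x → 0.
2*x**3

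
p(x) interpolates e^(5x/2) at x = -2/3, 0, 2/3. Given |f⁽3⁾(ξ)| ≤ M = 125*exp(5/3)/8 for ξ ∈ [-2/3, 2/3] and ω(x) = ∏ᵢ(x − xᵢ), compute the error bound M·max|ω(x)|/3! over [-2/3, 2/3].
125*sqrt(3)*exp(5/3)/729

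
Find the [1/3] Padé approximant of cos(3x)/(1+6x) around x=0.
(1 - 5*x/8)/(387*x**3/16 + 3*x**2/4 + 43*x/8 + 1)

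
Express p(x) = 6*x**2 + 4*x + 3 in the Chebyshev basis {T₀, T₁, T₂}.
(6)T₀ + (4)T₁ + (3)T₂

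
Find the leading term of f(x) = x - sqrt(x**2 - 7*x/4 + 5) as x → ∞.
7/8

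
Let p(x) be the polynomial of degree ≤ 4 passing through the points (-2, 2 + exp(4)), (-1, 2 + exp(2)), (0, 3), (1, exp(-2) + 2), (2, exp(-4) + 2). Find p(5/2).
(-420*exp(2) + 315 + (-180*exp(2) + 634 + 35*exp(4))*exp(4))*exp(-4)/128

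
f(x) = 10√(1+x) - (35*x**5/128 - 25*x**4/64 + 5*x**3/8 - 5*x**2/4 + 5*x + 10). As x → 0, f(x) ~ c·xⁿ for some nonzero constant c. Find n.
6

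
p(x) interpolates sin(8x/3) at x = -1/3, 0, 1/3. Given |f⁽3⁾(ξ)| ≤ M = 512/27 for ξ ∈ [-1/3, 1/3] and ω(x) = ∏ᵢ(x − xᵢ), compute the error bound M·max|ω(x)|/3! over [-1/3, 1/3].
512*sqrt(3)/19683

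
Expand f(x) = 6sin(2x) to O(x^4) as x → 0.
12*x - 8*x**3 + O(x**4)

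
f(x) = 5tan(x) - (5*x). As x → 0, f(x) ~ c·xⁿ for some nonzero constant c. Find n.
3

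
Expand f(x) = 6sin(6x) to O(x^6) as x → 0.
36*x - 216*x**3 + 1944*x**5/5 + O(x**6)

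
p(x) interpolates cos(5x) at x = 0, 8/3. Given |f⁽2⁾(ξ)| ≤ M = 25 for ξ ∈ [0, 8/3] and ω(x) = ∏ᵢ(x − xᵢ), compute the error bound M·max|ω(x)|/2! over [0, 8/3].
200/9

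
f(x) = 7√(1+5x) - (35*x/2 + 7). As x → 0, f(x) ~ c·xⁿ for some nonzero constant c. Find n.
2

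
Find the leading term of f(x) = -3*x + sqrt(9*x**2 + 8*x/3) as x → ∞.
4/9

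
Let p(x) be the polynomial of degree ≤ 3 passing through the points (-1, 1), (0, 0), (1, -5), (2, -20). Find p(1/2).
-13/8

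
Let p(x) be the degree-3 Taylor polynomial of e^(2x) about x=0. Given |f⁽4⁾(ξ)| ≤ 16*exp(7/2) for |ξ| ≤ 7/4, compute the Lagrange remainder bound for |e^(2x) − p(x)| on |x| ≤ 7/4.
2401*exp(7/2)/384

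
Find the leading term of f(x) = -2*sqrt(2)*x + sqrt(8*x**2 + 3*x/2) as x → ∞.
3*sqrt(2)/16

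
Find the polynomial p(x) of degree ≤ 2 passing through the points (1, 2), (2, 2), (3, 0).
-x**2 + 3*x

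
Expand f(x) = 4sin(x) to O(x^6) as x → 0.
4*x - 2*x**3/3 + x**5/30 + O(x**6)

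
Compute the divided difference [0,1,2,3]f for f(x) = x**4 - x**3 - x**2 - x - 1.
5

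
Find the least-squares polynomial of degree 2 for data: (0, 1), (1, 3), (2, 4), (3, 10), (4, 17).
47/35 + (-27/70)x + (15/14)x²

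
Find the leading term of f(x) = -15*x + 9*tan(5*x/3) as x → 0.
125*x**3/9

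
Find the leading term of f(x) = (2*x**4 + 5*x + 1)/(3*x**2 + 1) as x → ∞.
2*x**2/3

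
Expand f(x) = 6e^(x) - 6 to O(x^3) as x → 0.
6*x + 3*x**2 + O(x**3)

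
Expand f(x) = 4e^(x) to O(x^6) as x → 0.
4 + 4*x + 2*x**2 + 2*x**3/3 + x**4/6 + x**5/30 + O(x**6)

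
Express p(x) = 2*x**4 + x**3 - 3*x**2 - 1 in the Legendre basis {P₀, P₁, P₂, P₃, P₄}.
(-8/5)P₀ + (3/5)P₁ + (-6/7)P₂ + (2/5)P₃ + (16/35)P₄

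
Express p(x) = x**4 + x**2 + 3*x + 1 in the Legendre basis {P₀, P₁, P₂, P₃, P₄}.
(23/15)P₀ + (3)P₁ + (26/21)P₂ + (8/35)P₄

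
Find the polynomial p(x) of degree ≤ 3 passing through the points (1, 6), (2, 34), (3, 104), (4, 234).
3*x**3 + 3*x**2 - 2*x + 2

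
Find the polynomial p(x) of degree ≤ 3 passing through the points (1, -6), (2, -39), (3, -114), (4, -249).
-3*x**3 - 3*x**2 - 3*x + 3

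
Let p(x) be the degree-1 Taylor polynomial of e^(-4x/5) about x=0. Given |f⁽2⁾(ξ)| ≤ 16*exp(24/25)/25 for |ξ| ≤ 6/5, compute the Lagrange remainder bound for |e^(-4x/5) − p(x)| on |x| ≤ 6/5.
288*exp(24/25)/625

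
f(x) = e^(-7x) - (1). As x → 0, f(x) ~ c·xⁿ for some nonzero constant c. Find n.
1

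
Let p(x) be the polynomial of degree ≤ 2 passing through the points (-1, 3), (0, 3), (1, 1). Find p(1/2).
9/4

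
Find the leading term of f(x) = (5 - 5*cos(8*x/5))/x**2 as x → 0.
32/5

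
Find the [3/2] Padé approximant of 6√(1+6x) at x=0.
(81*x**3/2 + 243*x**2/2 + 54*x + 6)/(27*x**2/4 + 6*x + 1)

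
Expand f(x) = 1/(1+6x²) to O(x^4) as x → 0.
1 - 6*x**2 + O(x**4)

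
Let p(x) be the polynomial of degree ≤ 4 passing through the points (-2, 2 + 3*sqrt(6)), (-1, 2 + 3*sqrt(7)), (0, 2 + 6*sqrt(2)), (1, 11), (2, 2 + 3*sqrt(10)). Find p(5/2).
-881/32 - 135*sqrt(7)/32 + 105*sqrt(6)/128 + 945*sqrt(10)/128 + 567*sqrt(2)/32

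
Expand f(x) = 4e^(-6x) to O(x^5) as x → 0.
4 - 24*x + 72*x**2 - 144*x**3 + 216*x**4 + O(x**5)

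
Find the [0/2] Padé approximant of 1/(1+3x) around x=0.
1/(3*x + 1)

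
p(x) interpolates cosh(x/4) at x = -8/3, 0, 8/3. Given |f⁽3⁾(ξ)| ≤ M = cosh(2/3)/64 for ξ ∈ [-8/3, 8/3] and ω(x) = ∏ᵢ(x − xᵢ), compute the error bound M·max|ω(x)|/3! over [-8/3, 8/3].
8*sqrt(3)*cosh(2/3)/729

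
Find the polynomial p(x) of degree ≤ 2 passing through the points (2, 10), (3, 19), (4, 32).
2*x**2 - x + 4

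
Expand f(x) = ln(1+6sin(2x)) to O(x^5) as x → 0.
12*x - 72*x**2 + 568*x**3 - 5088*x**4 + O(x**5)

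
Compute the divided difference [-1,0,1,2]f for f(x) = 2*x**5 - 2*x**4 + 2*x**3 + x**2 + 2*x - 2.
8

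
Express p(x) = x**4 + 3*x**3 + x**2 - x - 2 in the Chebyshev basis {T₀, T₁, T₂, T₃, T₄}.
(-9/8)T₀ + (5/4)T₁ + T₂ + (3/4)T₃ + (1/8)T₄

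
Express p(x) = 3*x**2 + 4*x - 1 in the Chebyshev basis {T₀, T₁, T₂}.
(1/2)T₀ + (4)T₁ + (3/2)T₂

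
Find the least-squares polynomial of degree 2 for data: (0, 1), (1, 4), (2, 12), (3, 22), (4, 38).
1 + (6/5)x + (2)x²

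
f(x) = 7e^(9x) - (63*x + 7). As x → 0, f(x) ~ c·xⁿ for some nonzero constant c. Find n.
2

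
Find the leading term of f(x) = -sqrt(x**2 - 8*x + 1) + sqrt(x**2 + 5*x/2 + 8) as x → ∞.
21/4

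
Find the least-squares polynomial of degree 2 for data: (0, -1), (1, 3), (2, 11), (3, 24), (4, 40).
-37/35 + (141/70)x + (29/14)x²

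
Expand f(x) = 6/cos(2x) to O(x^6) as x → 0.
6 + 12*x**2 + 20*x**4 + O(x**6)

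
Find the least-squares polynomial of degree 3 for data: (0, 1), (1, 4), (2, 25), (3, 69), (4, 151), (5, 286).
38/63 + (667/378)x + (109/126)x² + (55/27)x³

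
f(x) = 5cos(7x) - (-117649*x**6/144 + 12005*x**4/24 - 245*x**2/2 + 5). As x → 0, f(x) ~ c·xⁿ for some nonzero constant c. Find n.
8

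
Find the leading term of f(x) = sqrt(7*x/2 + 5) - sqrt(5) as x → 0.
7*sqrt(5)*x/20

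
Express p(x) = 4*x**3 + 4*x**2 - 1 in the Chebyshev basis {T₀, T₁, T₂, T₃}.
T₀ + (3)T₁ + (2)T₂ + T₃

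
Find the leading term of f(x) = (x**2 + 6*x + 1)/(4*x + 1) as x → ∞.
x/4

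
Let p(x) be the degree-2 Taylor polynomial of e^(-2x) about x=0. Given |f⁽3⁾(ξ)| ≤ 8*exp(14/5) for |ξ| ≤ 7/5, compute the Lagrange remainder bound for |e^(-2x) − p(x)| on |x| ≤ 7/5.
1372*exp(14/5)/375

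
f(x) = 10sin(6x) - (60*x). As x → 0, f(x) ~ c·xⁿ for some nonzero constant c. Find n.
3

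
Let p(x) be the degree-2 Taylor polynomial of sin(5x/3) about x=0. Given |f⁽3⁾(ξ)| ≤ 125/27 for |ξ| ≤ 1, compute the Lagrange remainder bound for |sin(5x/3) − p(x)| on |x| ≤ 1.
125/162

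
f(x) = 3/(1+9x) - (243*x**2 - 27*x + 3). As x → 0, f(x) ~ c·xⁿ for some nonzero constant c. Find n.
3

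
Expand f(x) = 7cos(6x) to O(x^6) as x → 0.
7 - 126*x**2 + 378*x**4 + O(x**6)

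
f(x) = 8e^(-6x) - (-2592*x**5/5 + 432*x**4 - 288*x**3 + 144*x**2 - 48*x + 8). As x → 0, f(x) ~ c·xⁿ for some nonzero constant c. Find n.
6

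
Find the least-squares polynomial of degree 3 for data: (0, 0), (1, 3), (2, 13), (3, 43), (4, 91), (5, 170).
5/42 + (-89/252)x + (19/12)x² + (19/18)x³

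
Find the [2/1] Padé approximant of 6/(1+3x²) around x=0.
6 - 18*x**2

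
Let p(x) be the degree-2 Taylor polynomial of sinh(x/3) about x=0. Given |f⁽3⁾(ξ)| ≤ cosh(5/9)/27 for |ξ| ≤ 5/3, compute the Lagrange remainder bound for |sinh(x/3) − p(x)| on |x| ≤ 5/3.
125*cosh(5/9)/4374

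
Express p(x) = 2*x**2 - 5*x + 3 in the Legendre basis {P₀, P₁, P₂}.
(11/3)P₀ + (-5)P₁ + (4/3)P₂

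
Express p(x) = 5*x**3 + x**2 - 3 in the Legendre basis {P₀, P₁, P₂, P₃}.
(-8/3)P₀ + (3)P₁ + (2/3)P₂ + (2)P₃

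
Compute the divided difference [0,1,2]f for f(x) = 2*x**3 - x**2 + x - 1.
5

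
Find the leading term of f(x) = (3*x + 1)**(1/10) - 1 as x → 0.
3*x/10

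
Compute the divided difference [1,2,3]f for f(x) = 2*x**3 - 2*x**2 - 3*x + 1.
10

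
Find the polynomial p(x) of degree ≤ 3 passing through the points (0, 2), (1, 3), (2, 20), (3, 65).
2*x**3 + 2*x**2 - 3*x + 2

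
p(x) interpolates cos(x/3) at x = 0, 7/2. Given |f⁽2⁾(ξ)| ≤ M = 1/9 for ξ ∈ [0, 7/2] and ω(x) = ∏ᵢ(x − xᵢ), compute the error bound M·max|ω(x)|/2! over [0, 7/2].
49/288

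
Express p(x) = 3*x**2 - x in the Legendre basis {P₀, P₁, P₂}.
P₀ - P₁ + (2)P₂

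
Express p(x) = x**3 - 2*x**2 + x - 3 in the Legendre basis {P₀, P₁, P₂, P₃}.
(-11/3)P₀ + (8/5)P₁ + (-4/3)P₂ + (2/5)P₃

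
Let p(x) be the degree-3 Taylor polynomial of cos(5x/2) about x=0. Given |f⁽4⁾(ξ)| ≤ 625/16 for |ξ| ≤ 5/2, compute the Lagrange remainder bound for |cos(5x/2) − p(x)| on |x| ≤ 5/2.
390625/6144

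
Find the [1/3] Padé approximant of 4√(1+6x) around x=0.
(21*x + 4)/(27*x**3/8 - 9*x**2/4 + 9*x/4 + 1)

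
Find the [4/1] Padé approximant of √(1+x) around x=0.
(3*x**4/640 - x**3/40 + 9*x**2/40 + 6*x/5 + 1)/(7*x/10 + 1)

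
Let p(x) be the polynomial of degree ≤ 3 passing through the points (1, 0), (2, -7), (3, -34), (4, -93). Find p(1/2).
-1/4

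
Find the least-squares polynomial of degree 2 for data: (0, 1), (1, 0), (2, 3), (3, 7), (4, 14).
29/35 + (-109/70)x + (17/14)x²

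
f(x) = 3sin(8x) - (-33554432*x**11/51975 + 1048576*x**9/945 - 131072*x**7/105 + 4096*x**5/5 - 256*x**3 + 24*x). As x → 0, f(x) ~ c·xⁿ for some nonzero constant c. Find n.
13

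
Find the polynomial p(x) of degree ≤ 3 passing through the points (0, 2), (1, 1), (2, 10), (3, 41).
2*x**3 - x**2 - 2*x + 2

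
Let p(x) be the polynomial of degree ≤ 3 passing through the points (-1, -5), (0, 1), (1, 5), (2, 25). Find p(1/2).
17/8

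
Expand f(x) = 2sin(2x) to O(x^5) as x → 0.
4*x - 8*x**3/3 + O(x**5)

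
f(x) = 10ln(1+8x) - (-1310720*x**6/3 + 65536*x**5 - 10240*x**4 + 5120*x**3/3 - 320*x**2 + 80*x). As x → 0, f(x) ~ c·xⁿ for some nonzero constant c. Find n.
7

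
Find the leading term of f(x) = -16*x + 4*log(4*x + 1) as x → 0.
-32*x**2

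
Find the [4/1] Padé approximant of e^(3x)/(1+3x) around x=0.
(159*x**4/40 + 21*x**3/5 + 9*x**2/2 + 44*x/15 + 1)/(44*x/15 + 1)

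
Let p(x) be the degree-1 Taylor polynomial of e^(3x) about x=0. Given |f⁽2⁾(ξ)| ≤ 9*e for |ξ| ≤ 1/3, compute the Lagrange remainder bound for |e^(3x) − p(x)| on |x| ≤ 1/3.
e/2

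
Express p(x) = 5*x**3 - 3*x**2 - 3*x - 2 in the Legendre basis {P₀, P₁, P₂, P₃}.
(-3)P₀ + (-2)P₂ + (2)P₃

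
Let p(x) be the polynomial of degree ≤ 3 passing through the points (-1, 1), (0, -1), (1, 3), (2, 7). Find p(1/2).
5/8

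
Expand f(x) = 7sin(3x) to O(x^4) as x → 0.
21*x - 63*x**3/2 + O(x**4)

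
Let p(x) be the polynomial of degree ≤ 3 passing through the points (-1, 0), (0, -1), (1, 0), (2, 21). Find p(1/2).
-15/8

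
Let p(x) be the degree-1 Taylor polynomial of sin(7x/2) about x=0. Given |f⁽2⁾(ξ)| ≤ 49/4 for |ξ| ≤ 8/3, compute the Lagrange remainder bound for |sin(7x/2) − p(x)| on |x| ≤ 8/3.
392/9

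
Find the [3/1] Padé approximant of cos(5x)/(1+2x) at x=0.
(625*x**3/48 - 1925*x**2/204 - 625*x/408 + 1)/(191*x/408 + 1)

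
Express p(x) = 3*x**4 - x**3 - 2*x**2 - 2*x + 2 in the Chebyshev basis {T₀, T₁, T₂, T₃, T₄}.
(17/8)T₀ + (-11/4)T₁ + (1/2)T₂ + (-1/4)T₃ + (3/8)T₄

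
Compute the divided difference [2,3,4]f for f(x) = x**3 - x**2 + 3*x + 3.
8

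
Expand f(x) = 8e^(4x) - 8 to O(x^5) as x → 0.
32*x + 64*x**2 + 256*x**3/3 + 256*x**4/3 + O(x**5)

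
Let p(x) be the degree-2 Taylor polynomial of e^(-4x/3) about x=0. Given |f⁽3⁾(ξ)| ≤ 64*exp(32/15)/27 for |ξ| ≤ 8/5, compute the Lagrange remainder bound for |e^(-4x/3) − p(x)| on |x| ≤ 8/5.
16384*exp(32/15)/10125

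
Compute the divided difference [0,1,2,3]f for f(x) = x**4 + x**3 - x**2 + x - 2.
7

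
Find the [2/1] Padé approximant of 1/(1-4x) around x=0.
1/(1 - 4*x)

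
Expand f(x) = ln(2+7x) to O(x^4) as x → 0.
log(2) + 7*x/2 - 49*x**2/8 + 343*x**3/24 + O(x**4)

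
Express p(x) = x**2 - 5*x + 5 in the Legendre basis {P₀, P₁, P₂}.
(16/3)P₀ + (-5)P₁ + (2/3)P₂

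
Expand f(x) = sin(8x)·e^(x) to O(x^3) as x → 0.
8*x + 8*x**2 + O(x**3)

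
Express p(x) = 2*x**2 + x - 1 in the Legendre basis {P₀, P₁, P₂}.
(-1/3)P₀ + P₁ + (4/3)P₂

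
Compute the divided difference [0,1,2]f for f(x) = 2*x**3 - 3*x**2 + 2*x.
3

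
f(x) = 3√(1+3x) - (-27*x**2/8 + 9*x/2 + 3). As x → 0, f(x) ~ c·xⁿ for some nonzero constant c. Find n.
3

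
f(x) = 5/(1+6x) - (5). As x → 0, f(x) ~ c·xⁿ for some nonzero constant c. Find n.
1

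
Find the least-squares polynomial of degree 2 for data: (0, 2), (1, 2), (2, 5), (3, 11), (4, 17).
61/35 + (-27/70)x + (15/14)x²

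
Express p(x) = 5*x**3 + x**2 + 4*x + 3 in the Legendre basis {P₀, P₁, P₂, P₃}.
(10/3)P₀ + (7)P₁ + (2/3)P₂ + (2)P₃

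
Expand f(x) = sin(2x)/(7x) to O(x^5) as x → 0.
2/7 - 4*x**2/21 + 4*x**4/105 + O(x**5)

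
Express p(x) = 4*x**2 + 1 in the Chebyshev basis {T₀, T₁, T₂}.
(3)T₀ + (2)T₂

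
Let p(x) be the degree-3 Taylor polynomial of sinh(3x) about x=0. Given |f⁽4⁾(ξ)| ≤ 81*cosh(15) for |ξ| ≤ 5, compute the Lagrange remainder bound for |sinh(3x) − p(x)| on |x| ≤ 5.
16875*cosh(15)/8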